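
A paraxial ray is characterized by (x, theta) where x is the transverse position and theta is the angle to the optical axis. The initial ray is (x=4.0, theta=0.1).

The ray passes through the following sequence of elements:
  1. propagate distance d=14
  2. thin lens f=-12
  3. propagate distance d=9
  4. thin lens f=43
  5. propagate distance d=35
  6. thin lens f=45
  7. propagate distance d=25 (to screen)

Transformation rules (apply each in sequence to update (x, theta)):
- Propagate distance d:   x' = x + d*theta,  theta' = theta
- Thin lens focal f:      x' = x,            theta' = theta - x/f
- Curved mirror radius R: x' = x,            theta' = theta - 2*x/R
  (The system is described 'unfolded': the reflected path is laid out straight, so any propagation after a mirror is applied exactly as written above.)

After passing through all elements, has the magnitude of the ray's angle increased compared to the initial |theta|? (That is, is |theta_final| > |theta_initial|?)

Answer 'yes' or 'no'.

Answer: yes

Derivation:
Initial: x=4.0000 theta=0.1000
After 1 (propagate distance d=14): x=5.4000 theta=0.1000
After 2 (thin lens f=-12): x=5.4000 theta=0.5500
After 3 (propagate distance d=9): x=10.3500 theta=0.5500
After 4 (thin lens f=43): x=10.3500 theta=133/430 (≈0.3093)
After 5 (propagate distance d=35): x=18211/860 (≈21.1756) theta=133/430 (≈0.3093)
After 6 (thin lens f=45): x=18211/860 (≈21.1756) theta=-6241/38700 (≈-0.1613)
After 7 (propagate distance d=25 (to screen)): x=66347/3870 (≈17.1439) theta=-6241/38700 (≈-0.1613)
|theta_initial|=0.1000 |theta_final|=6241/38700 (≈0.1613) -> increased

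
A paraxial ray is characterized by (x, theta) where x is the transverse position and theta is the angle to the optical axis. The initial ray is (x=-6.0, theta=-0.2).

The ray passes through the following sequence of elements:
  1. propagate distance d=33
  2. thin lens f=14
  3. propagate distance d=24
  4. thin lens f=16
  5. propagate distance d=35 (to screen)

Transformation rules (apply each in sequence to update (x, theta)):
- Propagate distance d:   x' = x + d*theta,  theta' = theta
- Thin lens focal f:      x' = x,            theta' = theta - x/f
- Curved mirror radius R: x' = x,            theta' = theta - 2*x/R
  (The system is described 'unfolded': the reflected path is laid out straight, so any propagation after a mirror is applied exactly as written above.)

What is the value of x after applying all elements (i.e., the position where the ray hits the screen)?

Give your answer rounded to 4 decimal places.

Initial: x=-6.0000 theta=-0.2000
After 1 (propagate distance d=33): x=-12.6000 theta=-0.2000
After 2 (thin lens f=14): x=-12.6000 theta=0.7000
After 3 (propagate distance d=24): x=4.2000 theta=0.7000
After 4 (thin lens f=16): x=4.2000 theta=0.4375
After 5 (propagate distance d=35 (to screen)): x=19.5125 theta=0.4375
Rounded to 4 decimal places: x = 19.5125

Answer: 19.5125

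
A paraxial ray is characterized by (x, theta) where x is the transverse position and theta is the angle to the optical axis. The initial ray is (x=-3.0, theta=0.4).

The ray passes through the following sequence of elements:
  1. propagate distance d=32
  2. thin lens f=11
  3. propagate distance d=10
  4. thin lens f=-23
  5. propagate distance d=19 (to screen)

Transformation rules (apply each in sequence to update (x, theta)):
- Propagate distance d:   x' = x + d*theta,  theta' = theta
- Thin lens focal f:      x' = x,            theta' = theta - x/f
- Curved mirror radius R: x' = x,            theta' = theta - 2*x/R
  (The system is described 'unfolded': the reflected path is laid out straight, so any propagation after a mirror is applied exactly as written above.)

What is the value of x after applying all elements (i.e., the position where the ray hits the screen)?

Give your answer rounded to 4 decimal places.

Answer: -0.3960

Derivation:
Initial: x=-3.0000 theta=0.4000
After 1 (propagate distance d=32): x=9.8000 theta=0.4000
After 2 (thin lens f=11): x=9.8000 theta=-27/55 (≈-0.4909)
After 3 (propagate distance d=10): x=269/55 (≈4.8909) theta=-27/55 (≈-0.4909)
After 4 (thin lens f=-23): x=269/55 (≈4.8909) theta=-32/115 (≈-0.2783)
After 5 (propagate distance d=19 (to screen)): x=-501/1265 (≈-0.3960) theta=-32/115 (≈-0.2783)
Rounded to 4 decimal places: x = -0.3960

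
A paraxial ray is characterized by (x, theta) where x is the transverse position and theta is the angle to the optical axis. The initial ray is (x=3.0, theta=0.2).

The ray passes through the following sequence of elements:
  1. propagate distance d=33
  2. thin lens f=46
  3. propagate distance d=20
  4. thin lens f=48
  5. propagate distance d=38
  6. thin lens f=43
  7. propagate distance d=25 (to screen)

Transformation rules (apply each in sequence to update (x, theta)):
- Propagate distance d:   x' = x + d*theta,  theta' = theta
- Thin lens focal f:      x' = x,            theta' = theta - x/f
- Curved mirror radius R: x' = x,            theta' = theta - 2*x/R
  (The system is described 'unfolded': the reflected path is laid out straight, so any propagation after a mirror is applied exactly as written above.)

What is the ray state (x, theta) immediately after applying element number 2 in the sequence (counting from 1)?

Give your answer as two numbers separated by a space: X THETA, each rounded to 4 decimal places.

Initial: x=3.0000 theta=0.2000
After 1 (propagate distance d=33): x=9.6000 theta=0.2000
After 2 (thin lens f=46): x=9.6000 theta=-1/115 (≈-0.0087)
Rounded to 4 decimal places: x = 9.6000, theta = -0.0087

Answer: 9.6000 -0.0087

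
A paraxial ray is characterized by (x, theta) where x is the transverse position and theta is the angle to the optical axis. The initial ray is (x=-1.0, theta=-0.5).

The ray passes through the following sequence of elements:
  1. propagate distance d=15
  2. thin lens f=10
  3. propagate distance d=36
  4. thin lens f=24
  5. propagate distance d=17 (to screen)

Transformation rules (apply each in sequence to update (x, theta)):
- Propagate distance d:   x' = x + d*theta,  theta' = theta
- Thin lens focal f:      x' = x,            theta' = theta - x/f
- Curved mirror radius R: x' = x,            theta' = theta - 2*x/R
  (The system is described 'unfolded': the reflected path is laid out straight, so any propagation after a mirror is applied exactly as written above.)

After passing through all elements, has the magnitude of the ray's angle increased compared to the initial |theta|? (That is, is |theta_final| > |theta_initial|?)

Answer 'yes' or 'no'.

Answer: no

Derivation:
Initial: x=-1.0000 theta=-0.5000
After 1 (propagate distance d=15): x=-8.5000 theta=-0.5000
After 2 (thin lens f=10): x=-8.5000 theta=0.3500
After 3 (propagate distance d=36): x=4.1000 theta=0.3500
After 4 (thin lens f=24): x=4.1000 theta=43/240 (≈0.1792)
After 5 (propagate distance d=17 (to screen)): x=343/48 (≈7.1458) theta=43/240 (≈0.1792)
|theta_initial|=0.5000 |theta_final|=43/240 (≈0.1792) -> not increased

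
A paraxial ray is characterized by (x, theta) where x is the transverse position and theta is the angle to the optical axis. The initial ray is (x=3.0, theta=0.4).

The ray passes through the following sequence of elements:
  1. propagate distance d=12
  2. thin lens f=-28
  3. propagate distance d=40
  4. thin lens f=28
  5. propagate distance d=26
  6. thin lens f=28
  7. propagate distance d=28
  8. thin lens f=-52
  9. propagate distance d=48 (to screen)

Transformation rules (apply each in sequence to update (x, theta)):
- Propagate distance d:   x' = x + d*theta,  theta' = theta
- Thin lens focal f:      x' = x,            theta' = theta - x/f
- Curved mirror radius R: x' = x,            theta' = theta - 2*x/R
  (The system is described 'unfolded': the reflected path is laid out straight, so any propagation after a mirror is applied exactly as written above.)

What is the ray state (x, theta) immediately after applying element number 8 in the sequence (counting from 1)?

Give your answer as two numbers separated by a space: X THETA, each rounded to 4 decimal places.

Initial: x=3.0000 theta=0.4000
After 1 (propagate distance d=12): x=7.8000 theta=0.4000
After 2 (thin lens f=-28): x=7.8000 theta=19/28 (≈0.6786)
After 3 (propagate distance d=40): x=1223/35 (≈34.9429) theta=19/28 (≈0.6786)
After 4 (thin lens f=28): x=1223/35 (≈34.9429) theta=-279/490 (≈-0.5694)
After 5 (propagate distance d=26): x=4934/245 (≈20.1388) theta=-279/490 (≈-0.5694)
After 6 (thin lens f=28): x=4934/245 (≈20.1388) theta=-442/343 (≈-1.2886)
After 7 (propagate distance d=28): x=-558/35 (≈-15.9429) theta=-442/343 (≈-1.2886)
After 8 (thin lens f=-52): x=-558/35 (≈-15.9429) theta=-71131/44590 (≈-1.5952)
Rounded to 4 decimal places: x = -15.9429, theta = -1.5952

Answer: -15.9429 -1.5952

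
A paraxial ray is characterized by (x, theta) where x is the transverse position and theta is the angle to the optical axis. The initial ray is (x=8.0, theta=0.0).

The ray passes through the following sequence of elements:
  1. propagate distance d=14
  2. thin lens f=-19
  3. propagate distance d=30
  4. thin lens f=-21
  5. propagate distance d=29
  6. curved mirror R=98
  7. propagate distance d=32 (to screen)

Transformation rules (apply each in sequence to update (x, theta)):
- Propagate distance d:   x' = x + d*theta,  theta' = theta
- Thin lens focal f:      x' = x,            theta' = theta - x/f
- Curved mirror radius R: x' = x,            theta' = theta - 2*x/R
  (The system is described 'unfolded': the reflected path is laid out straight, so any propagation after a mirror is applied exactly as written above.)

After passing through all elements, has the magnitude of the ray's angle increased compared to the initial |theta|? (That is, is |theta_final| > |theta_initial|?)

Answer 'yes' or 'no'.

Answer: yes

Derivation:
Initial: x=8.0000 theta=0.0000
After 1 (propagate distance d=14): x=8.0000 theta=0.0000
After 2 (thin lens f=-19): x=8.0000 theta=8/19 (≈0.4211)
After 3 (propagate distance d=30): x=392/19 (≈20.6316) theta=8/19 (≈0.4211)
After 4 (thin lens f=-21): x=392/19 (≈20.6316) theta=80/57 (≈1.4035)
After 5 (propagate distance d=29): x=184/3 (≈61.3333) theta=80/57 (≈1.4035)
After 6 (curved mirror R=98): x=184/3 (≈61.3333) theta=424/2793 (≈0.1518)
After 7 (propagate distance d=32 (to screen)): x=61624/931 (≈66.1912) theta=424/2793 (≈0.1518)
|theta_initial|=0.0000 |theta_final|=424/2793 (≈0.1518) -> increased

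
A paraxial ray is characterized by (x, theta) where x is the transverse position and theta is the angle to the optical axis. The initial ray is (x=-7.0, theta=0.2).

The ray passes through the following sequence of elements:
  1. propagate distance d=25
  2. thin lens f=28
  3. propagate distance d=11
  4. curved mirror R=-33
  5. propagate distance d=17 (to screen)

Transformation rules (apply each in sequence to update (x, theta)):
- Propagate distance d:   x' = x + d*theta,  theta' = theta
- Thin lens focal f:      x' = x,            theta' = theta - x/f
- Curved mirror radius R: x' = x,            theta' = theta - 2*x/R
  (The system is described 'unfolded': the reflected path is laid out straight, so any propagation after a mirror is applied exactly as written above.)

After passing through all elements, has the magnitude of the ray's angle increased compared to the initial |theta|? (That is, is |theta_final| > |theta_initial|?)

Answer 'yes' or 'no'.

Initial: x=-7.0000 theta=0.2000
After 1 (propagate distance d=25): x=-2.0000 theta=0.2000
After 2 (thin lens f=28): x=-2.0000 theta=19/70 (≈0.2714)
After 3 (propagate distance d=11): x=69/70 (≈0.9857) theta=19/70 (≈0.2714)
After 4 (curved mirror R=-33): x=69/70 (≈0.9857) theta=51/154 (≈0.3312)
After 5 (propagate distance d=17 (to screen)): x=2547/385 (≈6.6156) theta=51/154 (≈0.3312)
|theta_initial|=0.2000 |theta_final|=51/154 (≈0.3312) -> increased

Answer: yes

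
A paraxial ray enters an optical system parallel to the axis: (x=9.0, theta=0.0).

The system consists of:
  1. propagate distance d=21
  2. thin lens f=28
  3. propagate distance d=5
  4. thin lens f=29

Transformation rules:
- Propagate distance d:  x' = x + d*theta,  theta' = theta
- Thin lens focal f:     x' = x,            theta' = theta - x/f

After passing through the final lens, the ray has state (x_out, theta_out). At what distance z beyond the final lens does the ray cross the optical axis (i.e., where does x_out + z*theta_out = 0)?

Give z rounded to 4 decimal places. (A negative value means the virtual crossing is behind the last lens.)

Answer: 12.8269

Derivation:
Initial: x=9.0000 theta=0.0000
After 1 (propagate distance d=21): x=9.0000 theta=0.0000
After 2 (thin lens f=28): x=9.0000 theta=-9/28 (≈-0.3214)
After 3 (propagate distance d=5): x=207/28 (≈7.3929) theta=-9/28 (≈-0.3214)
After 4 (thin lens f=29): x=207/28 (≈7.3929) theta=-117/203 (≈-0.5764)
z_focus = -x_out/theta_out = -(207/28)/(-117/203) = 667/52 ≈ 12.8269
Rounded to 4 decimal places: z = 12.8269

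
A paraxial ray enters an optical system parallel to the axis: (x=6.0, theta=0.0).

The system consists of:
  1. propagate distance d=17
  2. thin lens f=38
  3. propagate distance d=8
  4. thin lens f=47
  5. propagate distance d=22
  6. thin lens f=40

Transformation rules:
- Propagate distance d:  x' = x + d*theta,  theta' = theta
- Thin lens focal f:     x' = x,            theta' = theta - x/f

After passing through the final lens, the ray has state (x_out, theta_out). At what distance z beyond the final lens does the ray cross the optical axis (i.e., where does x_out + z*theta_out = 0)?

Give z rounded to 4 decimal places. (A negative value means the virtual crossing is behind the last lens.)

Answer: -4.0629

Derivation:
Initial: x=6.0000 theta=0.0000
After 1 (propagate distance d=17): x=6.0000 theta=0.0000
After 2 (thin lens f=38): x=6.0000 theta=-3/19 (≈-0.1579)
After 3 (propagate distance d=8): x=90/19 (≈4.7368) theta=-3/19 (≈-0.1579)
After 4 (thin lens f=47): x=90/19 (≈4.7368) theta=-231/893 (≈-0.2587)
After 5 (propagate distance d=22): x=-852/893 (≈-0.9541) theta=-231/893 (≈-0.2587)
After 6 (thin lens f=40): x=-852/893 (≈-0.9541) theta=-2097/8930 (≈-0.2348)
z_focus = -x_out/theta_out = -(-852/893)/(-2097/8930) = -2840/699 ≈ -4.0629
Rounded to 4 decimal places: z = -4.0629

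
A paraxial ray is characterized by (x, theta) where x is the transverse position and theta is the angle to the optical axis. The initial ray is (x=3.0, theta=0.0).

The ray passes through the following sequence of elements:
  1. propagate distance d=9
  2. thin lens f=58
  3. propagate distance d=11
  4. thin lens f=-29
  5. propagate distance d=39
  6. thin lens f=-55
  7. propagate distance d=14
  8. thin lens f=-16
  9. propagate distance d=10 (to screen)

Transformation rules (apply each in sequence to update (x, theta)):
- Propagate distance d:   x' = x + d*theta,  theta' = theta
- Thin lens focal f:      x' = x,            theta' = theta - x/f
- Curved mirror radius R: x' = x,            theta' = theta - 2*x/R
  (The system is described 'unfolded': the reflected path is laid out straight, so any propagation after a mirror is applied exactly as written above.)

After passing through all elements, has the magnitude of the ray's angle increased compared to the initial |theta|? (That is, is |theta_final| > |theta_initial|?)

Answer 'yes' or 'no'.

Answer: yes

Derivation:
Initial: x=3.0000 theta=0.0000
After 1 (propagate distance d=9): x=3.0000 theta=0.0000
After 2 (thin lens f=58): x=3.0000 theta=-3/58 (≈-0.0517)
After 3 (propagate distance d=11): x=141/58 (≈2.4310) theta=-3/58 (≈-0.0517)
After 4 (thin lens f=-29): x=141/58 (≈2.4310) theta=27/841 (≈0.0321)
After 5 (propagate distance d=39): x=6195/1682 (≈3.6831) theta=27/841 (≈0.0321)
After 6 (thin lens f=-55): x=6195/1682 (≈3.6831) theta=1833/18502 (≈0.0991)
After 7 (propagate distance d=14): x=93807/18502 (≈5.0701) theta=1833/18502 (≈0.0991)
After 8 (thin lens f=-16): x=93807/18502 (≈5.0701) theta=123135/296032 (≈0.4160)
After 9 (propagate distance d=10 (to screen)): x=1366131/148016 (≈9.2296) theta=123135/296032 (≈0.4160)
|theta_initial|=0.0000 |theta_final|=123135/296032 (≈0.4160) -> increased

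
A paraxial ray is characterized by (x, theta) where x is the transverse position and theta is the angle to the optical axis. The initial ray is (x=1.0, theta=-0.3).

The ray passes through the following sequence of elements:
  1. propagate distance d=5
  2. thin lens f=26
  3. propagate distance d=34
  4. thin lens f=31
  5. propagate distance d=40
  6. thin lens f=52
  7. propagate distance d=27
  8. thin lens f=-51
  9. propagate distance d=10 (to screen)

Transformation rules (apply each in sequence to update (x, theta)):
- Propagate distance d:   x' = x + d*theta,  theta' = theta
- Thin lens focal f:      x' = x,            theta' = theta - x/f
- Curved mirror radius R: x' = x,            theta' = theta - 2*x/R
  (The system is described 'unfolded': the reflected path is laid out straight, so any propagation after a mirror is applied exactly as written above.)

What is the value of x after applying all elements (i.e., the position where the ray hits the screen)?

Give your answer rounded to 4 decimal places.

Initial: x=1.0000 theta=-0.3000
After 1 (propagate distance d=5): x=-0.5000 theta=-0.3000
After 2 (thin lens f=26): x=-0.5000 theta=-73/260 (≈-0.2808)
After 3 (propagate distance d=34): x=-653/65 (≈-10.0462) theta=-73/260 (≈-0.2808)
After 4 (thin lens f=31): x=-653/65 (≈-10.0462) theta=349/8060 (≈0.0433)
After 5 (propagate distance d=40): x=-16753/2015 (≈-8.3141) theta=349/8060 (≈0.0433)
After 6 (thin lens f=52): x=-16753/2015 (≈-8.3141) theta=2129/10478 (≈0.2032)
After 7 (propagate distance d=27): x=-148163/52390 (≈-2.8281) theta=2129/10478 (≈0.2032)
After 8 (thin lens f=-51): x=-148163/52390 (≈-2.8281) theta=15182/102765 (≈0.1477)
After 9 (propagate distance d=10 (to screen)): x=-3608993/2671890 (≈-1.3507) theta=15182/102765 (≈0.1477)
Rounded to 4 decimal places: x = -1.3507

Answer: -1.3507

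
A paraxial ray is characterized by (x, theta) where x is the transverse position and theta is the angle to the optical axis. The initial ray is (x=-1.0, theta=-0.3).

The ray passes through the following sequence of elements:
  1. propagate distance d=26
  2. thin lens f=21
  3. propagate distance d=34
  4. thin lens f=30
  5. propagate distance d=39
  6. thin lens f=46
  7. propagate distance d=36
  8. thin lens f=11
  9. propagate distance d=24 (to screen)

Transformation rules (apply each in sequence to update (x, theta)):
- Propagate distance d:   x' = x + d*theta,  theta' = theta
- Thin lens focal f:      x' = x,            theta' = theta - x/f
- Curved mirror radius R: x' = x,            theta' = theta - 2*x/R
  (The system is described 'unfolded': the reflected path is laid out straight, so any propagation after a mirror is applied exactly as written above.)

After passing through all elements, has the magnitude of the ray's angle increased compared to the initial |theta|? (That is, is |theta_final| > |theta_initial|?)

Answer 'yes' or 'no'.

Initial: x=-1.0000 theta=-0.3000
After 1 (propagate distance d=26): x=-8.8000 theta=-0.3000
After 2 (thin lens f=21): x=-8.8000 theta=5/42 (≈0.1190)
After 3 (propagate distance d=34): x=-499/105 (≈-4.7524) theta=5/42 (≈0.1190)
After 4 (thin lens f=30): x=-499/105 (≈-4.7524) theta=437/1575 (≈0.2775)
After 5 (propagate distance d=39): x=1062/175 (≈6.0686) theta=437/1575 (≈0.2775)
After 6 (thin lens f=46): x=1062/175 (≈6.0686) theta=5272/36225 (≈0.1455)
After 7 (propagate distance d=36): x=6502/575 (≈11.3078) theta=5272/36225 (≈0.1455)
After 8 (thin lens f=11): x=6502/575 (≈11.3078) theta=-351634/398475 (≈-0.8824)
After 9 (propagate distance d=24 (to screen)): x=-262222/26565 (≈-9.8710) theta=-351634/398475 (≈-0.8824)
|theta_initial|=0.3000 |theta_final|=351634/398475 (≈0.8824) -> increased

Answer: yes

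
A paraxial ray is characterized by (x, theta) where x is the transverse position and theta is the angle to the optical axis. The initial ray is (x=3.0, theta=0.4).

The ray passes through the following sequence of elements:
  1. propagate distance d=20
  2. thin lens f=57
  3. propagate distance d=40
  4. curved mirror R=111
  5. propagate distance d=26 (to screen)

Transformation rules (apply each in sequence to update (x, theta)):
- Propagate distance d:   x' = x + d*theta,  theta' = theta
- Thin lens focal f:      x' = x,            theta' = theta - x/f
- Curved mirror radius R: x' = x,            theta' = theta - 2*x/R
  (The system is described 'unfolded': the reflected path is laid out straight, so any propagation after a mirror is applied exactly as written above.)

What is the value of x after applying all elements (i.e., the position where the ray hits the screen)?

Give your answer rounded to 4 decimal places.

Initial: x=3.0000 theta=0.4000
After 1 (propagate distance d=20): x=11.0000 theta=0.4000
After 2 (thin lens f=57): x=11.0000 theta=59/285 (≈0.2070)
After 3 (propagate distance d=40): x=1099/57 (≈19.2807) theta=59/285 (≈0.2070)
After 4 (curved mirror R=111): x=1099/57 (≈19.2807) theta=-4441/31635 (≈-0.1404)
After 5 (propagate distance d=26 (to screen)): x=494479/31635 (≈15.6308) theta=-4441/31635 (≈-0.1404)
Rounded to 4 decimal places: x = 15.6308

Answer: 15.6308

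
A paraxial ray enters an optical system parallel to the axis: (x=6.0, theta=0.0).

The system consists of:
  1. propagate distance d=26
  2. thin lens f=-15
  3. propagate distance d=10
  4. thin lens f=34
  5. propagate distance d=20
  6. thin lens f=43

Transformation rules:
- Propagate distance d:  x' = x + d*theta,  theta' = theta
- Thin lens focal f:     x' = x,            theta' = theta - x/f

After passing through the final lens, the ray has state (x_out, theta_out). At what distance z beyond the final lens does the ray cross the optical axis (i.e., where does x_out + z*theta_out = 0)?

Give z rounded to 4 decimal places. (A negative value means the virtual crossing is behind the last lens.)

Answer: 68.8802

Derivation:
Initial: x=6.0000 theta=0.0000
After 1 (propagate distance d=26): x=6.0000 theta=0.0000
After 2 (thin lens f=-15): x=6.0000 theta=0.4000
After 3 (propagate distance d=10): x=10.0000 theta=0.4000
After 4 (thin lens f=34): x=10.0000 theta=9/85 (≈0.1059)
After 5 (propagate distance d=20): x=206/17 (≈12.1176) theta=9/85 (≈0.1059)
After 6 (thin lens f=43): x=206/17 (≈12.1176) theta=-643/3655 (≈-0.1759)
z_focus = -x_out/theta_out = -(206/17)/(-643/3655) = 44290/643 ≈ 68.8802
Rounded to 4 decimal places: z = 68.8802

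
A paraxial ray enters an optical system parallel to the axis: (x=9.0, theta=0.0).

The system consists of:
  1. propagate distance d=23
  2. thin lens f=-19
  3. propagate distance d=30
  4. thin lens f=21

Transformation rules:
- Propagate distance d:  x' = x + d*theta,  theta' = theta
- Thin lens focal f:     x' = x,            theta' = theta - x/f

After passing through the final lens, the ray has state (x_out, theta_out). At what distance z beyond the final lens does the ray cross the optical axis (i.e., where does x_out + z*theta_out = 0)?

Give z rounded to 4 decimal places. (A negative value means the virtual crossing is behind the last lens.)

Answer: 36.7500

Derivation:
Initial: x=9.0000 theta=0.0000
After 1 (propagate distance d=23): x=9.0000 theta=0.0000
After 2 (thin lens f=-19): x=9.0000 theta=9/19 (≈0.4737)
After 3 (propagate distance d=30): x=441/19 (≈23.2105) theta=9/19 (≈0.4737)
After 4 (thin lens f=21): x=441/19 (≈23.2105) theta=-12/19 (≈-0.6316)
z_focus = -x_out/theta_out = -(441/19)/(-12/19) = 36.7500
Rounded to 4 decimal places: z = 36.7500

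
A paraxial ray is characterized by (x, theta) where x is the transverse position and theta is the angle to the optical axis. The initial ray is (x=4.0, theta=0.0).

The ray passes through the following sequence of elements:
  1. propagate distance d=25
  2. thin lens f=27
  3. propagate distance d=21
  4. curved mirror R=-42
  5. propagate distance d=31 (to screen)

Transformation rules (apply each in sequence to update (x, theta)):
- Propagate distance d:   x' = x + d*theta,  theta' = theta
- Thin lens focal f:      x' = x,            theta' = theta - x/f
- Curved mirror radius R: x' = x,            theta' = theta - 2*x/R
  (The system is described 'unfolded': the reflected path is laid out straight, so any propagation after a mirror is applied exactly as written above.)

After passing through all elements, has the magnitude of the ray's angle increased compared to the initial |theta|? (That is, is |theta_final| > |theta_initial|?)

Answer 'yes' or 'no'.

Initial: x=4.0000 theta=0.0000
After 1 (propagate distance d=25): x=4.0000 theta=0.0000
After 2 (thin lens f=27): x=4.0000 theta=-4/27 (≈-0.1481)
After 3 (propagate distance d=21): x=8/9 (≈0.8889) theta=-4/27 (≈-0.1481)
After 4 (curved mirror R=-42): x=8/9 (≈0.8889) theta=-20/189 (≈-0.1058)
After 5 (propagate distance d=31 (to screen)): x=-452/189 (≈-2.3915) theta=-20/189 (≈-0.1058)
|theta_initial|=0.0000 |theta_final|=20/189 (≈0.1058) -> increased

Answer: yes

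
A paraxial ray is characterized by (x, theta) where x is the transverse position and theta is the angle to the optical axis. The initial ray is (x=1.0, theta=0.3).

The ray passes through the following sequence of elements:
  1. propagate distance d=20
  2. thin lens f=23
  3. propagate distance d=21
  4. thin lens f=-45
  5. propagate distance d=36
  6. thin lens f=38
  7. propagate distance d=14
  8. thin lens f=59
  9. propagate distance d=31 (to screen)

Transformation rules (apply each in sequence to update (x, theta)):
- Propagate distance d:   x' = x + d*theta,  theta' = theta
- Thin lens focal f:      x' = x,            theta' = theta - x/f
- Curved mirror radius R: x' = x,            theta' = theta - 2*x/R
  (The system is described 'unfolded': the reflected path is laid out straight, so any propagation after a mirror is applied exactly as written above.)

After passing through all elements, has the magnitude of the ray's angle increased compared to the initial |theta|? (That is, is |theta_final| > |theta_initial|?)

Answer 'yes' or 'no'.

Answer: yes

Derivation:
Initial: x=1.0000 theta=0.3000
After 1 (propagate distance d=20): x=7.0000 theta=0.3000
After 2 (thin lens f=23): x=7.0000 theta=-1/230 (≈-0.0043)
After 3 (propagate distance d=21): x=1589/230 (≈6.9087) theta=-1/230 (≈-0.0043)
After 4 (thin lens f=-45): x=1589/230 (≈6.9087) theta=772/5175 (≈0.1492)
After 5 (propagate distance d=36): x=14121/1150 (≈12.2791) theta=772/5175 (≈0.1492)
After 6 (thin lens f=38): x=14121/1150 (≈12.2791) theta=-68417/393300 (≈-0.1740)
After 7 (propagate distance d=14): x=42082/4275 (≈9.8437) theta=-68417/393300 (≈-0.1740)
After 8 (thin lens f=59): x=42082/4275 (≈9.8437) theta=-878683/2578300 (≈-0.3408)
After 9 (propagate distance d=31 (to screen)): x=-16731461/23204700 (≈-0.7210) theta=-878683/2578300 (≈-0.3408)
|theta_initial|=0.3000 |theta_final|=878683/2578300 (≈0.3408) -> increased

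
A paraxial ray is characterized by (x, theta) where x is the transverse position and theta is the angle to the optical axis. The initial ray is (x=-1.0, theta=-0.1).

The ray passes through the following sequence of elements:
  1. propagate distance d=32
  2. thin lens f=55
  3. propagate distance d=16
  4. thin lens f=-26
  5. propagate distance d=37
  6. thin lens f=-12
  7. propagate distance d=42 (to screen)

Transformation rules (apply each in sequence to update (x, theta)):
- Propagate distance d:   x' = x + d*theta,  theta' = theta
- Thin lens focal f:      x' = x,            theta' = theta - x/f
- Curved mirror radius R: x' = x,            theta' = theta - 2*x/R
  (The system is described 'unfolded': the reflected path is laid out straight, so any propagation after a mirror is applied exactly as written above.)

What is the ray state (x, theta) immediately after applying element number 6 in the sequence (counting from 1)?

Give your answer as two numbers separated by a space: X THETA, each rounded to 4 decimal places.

Initial: x=-1.0000 theta=-0.1000
After 1 (propagate distance d=32): x=-4.2000 theta=-0.1000
After 2 (thin lens f=55): x=-4.2000 theta=-13/550 (≈-0.0236)
After 3 (propagate distance d=16): x=-1259/275 (≈-4.5782) theta=-13/550 (≈-0.0236)
After 4 (thin lens f=-26): x=-1259/275 (≈-4.5782) theta=-714/3575 (≈-0.1997)
After 5 (propagate distance d=37): x=-8557/715 (≈-11.9678) theta=-714/3575 (≈-0.1997)
After 6 (thin lens f=-12): x=-8557/715 (≈-11.9678) theta=-51353/42900 (≈-1.1970)
Rounded to 4 decimal places: x = -11.9678, theta = -1.1970

Answer: -11.9678 -1.1970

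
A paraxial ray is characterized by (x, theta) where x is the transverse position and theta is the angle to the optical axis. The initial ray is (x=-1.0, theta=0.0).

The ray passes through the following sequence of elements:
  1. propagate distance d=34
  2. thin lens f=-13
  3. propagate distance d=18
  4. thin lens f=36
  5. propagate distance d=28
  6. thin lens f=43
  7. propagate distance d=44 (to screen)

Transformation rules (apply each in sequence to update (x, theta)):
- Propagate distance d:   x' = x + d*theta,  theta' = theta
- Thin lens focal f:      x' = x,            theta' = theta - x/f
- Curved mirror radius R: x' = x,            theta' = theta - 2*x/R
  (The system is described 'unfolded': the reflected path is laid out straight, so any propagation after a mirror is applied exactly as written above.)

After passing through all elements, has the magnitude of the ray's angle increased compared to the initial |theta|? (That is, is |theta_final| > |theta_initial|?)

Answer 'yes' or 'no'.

Answer: yes

Derivation:
Initial: x=-1.0000 theta=0.0000
After 1 (propagate distance d=34): x=-1.0000 theta=0.0000
After 2 (thin lens f=-13): x=-1.0000 theta=-1/13 (≈-0.0769)
After 3 (propagate distance d=18): x=-31/13 (≈-2.3846) theta=-1/13 (≈-0.0769)
After 4 (thin lens f=36): x=-31/13 (≈-2.3846) theta=-5/468 (≈-0.0107)
After 5 (propagate distance d=28): x=-314/117 (≈-2.6838) theta=-5/468 (≈-0.0107)
After 6 (thin lens f=43): x=-314/117 (≈-2.6838) theta=347/6708 (≈0.0517)
After 7 (propagate distance d=44 (to screen)): x=-2051/5031 (≈-0.4077) theta=347/6708 (≈0.0517)
|theta_initial|=0.0000 |theta_final|=347/6708 (≈0.0517) -> increased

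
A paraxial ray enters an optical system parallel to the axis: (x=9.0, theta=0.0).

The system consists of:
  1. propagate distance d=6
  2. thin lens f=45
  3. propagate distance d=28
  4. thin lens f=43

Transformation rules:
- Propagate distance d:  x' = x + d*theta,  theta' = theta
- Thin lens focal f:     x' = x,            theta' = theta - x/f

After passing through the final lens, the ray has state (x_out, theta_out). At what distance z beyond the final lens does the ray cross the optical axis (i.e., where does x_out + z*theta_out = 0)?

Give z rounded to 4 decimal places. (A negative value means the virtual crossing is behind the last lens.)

Answer: 12.1833

Derivation:
Initial: x=9.0000 theta=0.0000
After 1 (propagate distance d=6): x=9.0000 theta=0.0000
After 2 (thin lens f=45): x=9.0000 theta=-0.2000
After 3 (propagate distance d=28): x=3.4000 theta=-0.2000
After 4 (thin lens f=43): x=3.4000 theta=-12/43 (≈-0.2791)
z_focus = -x_out/theta_out = -(3.4000)/(-12/43) = 731/60 ≈ 12.1833
Rounded to 4 decimal places: z = 12.1833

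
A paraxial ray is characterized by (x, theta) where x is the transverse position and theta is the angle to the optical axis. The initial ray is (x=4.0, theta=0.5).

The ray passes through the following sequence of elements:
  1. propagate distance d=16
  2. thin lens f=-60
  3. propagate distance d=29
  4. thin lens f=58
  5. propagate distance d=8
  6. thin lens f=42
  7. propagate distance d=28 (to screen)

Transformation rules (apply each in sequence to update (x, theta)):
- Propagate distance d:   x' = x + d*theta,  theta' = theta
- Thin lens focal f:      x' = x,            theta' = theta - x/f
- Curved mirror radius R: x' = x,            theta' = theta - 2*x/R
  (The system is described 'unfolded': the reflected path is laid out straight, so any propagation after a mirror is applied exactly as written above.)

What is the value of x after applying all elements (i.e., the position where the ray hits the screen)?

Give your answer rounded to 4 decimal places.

Initial: x=4.0000 theta=0.5000
After 1 (propagate distance d=16): x=12.0000 theta=0.5000
After 2 (thin lens f=-60): x=12.0000 theta=0.7000
After 3 (propagate distance d=29): x=32.3000 theta=0.7000
After 4 (thin lens f=58): x=32.3000 theta=83/580 (≈0.1431)
After 5 (propagate distance d=8): x=9699/290 (≈33.4448) theta=83/580 (≈0.1431)
After 6 (thin lens f=42): x=9699/290 (≈33.4448) theta=-663/1015 (≈-0.6532)
After 7 (propagate distance d=28 (to screen)): x=879/58 (≈15.1552) theta=-663/1015 (≈-0.6532)
Rounded to 4 decimal places: x = 15.1552

Answer: 15.1552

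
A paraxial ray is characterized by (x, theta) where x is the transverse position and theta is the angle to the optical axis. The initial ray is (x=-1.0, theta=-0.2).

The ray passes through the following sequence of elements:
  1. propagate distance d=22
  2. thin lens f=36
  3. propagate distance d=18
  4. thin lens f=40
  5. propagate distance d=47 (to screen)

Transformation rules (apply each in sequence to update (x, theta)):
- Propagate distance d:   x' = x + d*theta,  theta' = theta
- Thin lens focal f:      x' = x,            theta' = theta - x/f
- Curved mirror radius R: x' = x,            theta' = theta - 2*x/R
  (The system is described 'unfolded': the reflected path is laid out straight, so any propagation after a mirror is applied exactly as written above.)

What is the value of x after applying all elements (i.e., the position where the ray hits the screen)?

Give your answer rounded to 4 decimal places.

Answer: -1.2475

Derivation:
Initial: x=-1.0000 theta=-0.2000
After 1 (propagate distance d=22): x=-5.4000 theta=-0.2000
After 2 (thin lens f=36): x=-5.4000 theta=-0.0500
After 3 (propagate distance d=18): x=-6.3000 theta=-0.0500
After 4 (thin lens f=40): x=-6.3000 theta=0.1075
After 5 (propagate distance d=47 (to screen)): x=-1.2475 theta=0.1075
Rounded to 4 decimal places: x = -1.2475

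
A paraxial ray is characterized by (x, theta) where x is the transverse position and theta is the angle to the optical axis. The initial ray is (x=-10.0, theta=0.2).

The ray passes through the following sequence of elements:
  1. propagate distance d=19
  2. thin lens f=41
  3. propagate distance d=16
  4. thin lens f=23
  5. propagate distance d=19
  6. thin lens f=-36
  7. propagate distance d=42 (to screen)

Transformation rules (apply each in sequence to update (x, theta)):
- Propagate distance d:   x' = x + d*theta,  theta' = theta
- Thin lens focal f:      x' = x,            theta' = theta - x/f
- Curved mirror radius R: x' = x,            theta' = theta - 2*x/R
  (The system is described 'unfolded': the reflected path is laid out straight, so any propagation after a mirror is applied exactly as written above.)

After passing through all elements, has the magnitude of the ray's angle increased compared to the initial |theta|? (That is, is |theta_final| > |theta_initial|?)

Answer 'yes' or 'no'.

Initial: x=-10.0000 theta=0.2000
After 1 (propagate distance d=19): x=-6.2000 theta=0.2000
After 2 (thin lens f=41): x=-6.2000 theta=72/205 (≈0.3512)
After 3 (propagate distance d=16): x=-119/205 (≈-0.5805) theta=72/205 (≈0.3512)
After 4 (thin lens f=23): x=-119/205 (≈-0.5805) theta=355/943 (≈0.3765)
After 5 (propagate distance d=19): x=30988/4715 (≈6.5722) theta=355/943 (≈0.3765)
After 6 (thin lens f=-36): x=30988/4715 (≈6.5722) theta=23722/42435 (≈0.5590)
After 7 (propagate distance d=42 (to screen)): x=425072/14145 (≈30.0510) theta=23722/42435 (≈0.5590)
|theta_initial|=0.2000 |theta_final|=23722/42435 (≈0.5590) -> increased

Answer: yes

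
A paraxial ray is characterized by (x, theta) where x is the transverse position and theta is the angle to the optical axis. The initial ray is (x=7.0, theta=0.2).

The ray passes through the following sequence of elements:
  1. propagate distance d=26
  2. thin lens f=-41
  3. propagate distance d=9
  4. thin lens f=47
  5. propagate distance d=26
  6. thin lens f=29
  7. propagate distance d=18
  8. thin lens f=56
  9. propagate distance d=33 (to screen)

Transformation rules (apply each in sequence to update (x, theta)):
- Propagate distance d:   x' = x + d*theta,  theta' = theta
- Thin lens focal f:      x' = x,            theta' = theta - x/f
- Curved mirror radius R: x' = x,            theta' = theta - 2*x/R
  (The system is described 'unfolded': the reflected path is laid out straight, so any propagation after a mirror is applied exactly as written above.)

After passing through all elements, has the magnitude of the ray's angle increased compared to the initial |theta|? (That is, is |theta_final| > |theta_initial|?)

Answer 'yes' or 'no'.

Answer: yes

Derivation:
Initial: x=7.0000 theta=0.2000
After 1 (propagate distance d=26): x=12.2000 theta=0.2000
After 2 (thin lens f=-41): x=12.2000 theta=102/205 (≈0.4976)
After 3 (propagate distance d=9): x=3419/205 (≈16.6780) theta=102/205 (≈0.4976)
After 4 (thin lens f=47): x=3419/205 (≈16.6780) theta=275/1927 (≈0.1427)
After 5 (propagate distance d=26): x=196443/9635 (≈20.3885) theta=275/1927 (≈0.1427)
After 6 (thin lens f=29): x=196443/9635 (≈20.3885) theta=-156568/279415 (≈-0.5603)
After 7 (propagate distance d=18): x=2878623/279415 (≈10.3023) theta=-156568/279415 (≈-0.5603)
After 8 (thin lens f=56): x=2878623/279415 (≈10.3023) theta=-11646431/15647240 (≈-0.7443)
After 9 (propagate distance d=33 (to screen)): x=-1538823/107912 (≈-14.2600) theta=-11646431/15647240 (≈-0.7443)
|theta_initial|=0.2000 |theta_final|=11646431/15647240 (≈0.7443) -> increased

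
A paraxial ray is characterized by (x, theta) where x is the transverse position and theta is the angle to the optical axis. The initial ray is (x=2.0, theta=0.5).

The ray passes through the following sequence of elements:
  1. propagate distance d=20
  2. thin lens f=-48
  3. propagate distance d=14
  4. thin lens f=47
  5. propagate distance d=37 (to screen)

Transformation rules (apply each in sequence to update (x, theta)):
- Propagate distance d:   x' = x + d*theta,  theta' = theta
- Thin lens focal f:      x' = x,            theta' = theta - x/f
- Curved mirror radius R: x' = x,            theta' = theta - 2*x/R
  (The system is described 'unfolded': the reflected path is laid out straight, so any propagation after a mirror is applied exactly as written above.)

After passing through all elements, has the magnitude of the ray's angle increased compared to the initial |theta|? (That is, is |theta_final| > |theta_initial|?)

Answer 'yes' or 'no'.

Initial: x=2.0000 theta=0.5000
After 1 (propagate distance d=20): x=12.0000 theta=0.5000
After 2 (thin lens f=-48): x=12.0000 theta=0.7500
After 3 (propagate distance d=14): x=22.5000 theta=0.7500
After 4 (thin lens f=47): x=22.5000 theta=51/188 (≈0.2713)
After 5 (propagate distance d=37 (to screen)): x=6117/188 (≈32.5372) theta=51/188 (≈0.2713)
|theta_initial|=0.5000 |theta_final|=51/188 (≈0.2713) -> not increased

Answer: no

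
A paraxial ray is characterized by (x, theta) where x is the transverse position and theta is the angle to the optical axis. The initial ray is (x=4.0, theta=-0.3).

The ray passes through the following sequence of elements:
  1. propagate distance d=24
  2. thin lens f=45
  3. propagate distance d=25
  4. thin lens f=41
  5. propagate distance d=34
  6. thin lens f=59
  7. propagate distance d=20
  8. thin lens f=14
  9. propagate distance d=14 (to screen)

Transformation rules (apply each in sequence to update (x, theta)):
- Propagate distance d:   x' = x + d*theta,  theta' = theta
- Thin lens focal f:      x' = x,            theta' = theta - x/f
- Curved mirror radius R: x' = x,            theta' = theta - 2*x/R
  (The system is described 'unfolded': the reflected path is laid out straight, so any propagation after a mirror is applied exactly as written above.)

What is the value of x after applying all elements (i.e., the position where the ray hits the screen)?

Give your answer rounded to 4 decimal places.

Answer: 2.0503

Derivation:
Initial: x=4.0000 theta=-0.3000
After 1 (propagate distance d=24): x=-3.2000 theta=-0.3000
After 2 (thin lens f=45): x=-3.2000 theta=-103/450 (≈-0.2289)
After 3 (propagate distance d=25): x=-803/90 (≈-8.9222) theta=-103/450 (≈-0.2289)
After 4 (thin lens f=41): x=-803/90 (≈-8.9222) theta=-104/9225 (≈-0.0113)
After 5 (propagate distance d=34): x=-57229/6150 (≈-9.3055) theta=-104/9225 (≈-0.0113)
After 6 (thin lens f=59): x=-57229/6150 (≈-9.3055) theta=31883/217710 (≈0.1464)
After 7 (propagate distance d=20): x=-6941233/1088550 (≈-6.3766) theta=31883/217710 (≈0.1464)
After 8 (thin lens f=14): x=-6941233/1088550 (≈-6.3766) theta=1019227/1693300 (≈0.6019)
After 9 (propagate distance d=14 (to screen)): x=223181/108855 (≈2.0503) theta=1019227/1693300 (≈0.6019)
Rounded to 4 decimal places: x = 2.0503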